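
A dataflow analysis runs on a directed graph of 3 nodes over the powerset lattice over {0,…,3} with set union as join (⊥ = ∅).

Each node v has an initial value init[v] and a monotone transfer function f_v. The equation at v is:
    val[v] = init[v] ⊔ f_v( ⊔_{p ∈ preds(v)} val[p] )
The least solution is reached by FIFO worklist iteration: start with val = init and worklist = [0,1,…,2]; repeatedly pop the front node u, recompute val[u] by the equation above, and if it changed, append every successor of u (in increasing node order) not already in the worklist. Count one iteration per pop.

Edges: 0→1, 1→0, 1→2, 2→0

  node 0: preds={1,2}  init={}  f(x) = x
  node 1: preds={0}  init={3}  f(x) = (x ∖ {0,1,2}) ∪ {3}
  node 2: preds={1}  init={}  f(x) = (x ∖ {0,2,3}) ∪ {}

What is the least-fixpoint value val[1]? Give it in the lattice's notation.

Trace (3 dequeues):
  [1] u=0 | in {3} | out {3} | prev {} | push {}
  [2] u=1 | in {3} | out {3} | ==
  [3] u=2 | in {3} | out {} | ==

Converged values:
  [0] {3}
  [1] {3}
  [2] {}

{3}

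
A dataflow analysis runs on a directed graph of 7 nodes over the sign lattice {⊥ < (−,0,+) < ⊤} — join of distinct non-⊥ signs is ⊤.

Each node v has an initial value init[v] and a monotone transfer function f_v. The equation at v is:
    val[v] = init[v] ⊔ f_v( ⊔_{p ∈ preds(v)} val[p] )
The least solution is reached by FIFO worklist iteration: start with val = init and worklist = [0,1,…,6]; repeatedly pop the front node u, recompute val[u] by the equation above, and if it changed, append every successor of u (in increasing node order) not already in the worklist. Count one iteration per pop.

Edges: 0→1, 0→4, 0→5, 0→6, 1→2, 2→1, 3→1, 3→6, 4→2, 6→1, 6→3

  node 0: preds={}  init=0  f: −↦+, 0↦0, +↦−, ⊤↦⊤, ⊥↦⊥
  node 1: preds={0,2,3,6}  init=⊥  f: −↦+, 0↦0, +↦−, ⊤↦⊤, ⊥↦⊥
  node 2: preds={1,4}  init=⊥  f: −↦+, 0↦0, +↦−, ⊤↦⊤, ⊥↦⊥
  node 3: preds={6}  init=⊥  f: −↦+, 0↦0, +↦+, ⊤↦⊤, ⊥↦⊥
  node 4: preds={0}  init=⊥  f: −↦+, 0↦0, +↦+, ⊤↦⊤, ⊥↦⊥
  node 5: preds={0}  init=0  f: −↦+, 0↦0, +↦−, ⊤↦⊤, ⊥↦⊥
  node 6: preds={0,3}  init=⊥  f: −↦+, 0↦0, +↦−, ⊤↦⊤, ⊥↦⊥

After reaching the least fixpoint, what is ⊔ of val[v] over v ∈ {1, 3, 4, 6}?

0

Worklist (12 pops):
  #1 pop 0: in=⊥ → 0 (no change)
  #2 pop 1: in=0 → 0 (was ⊥); enqueue []
  #3 pop 2: in=0 → 0 (was ⊥); enqueue [1]
  #4 pop 3: in=⊥ → ⊥ (no change)
  #5 pop 4: in=0 → 0 (was ⊥); enqueue [2]
  #6 pop 5: in=0 → 0 (no change)
  #7 pop 6: in=0 → 0 (was ⊥); enqueue [3]
  #8 pop 1: in=0 → 0 (no change)
  #9 pop 2: in=0 → 0 (no change)
  #10 pop 3: in=0 → 0 (was ⊥); enqueue [1,6]
  #11 pop 1: in=0 → 0 (no change)
  #12 pop 6: in=0 → 0 (no change)

Fixpoint:
  val[0] = 0
  val[1] = 0
  val[2] = 0
  val[3] = 0
  val[4] = 0
  val[5] = 0
  val[6] = 0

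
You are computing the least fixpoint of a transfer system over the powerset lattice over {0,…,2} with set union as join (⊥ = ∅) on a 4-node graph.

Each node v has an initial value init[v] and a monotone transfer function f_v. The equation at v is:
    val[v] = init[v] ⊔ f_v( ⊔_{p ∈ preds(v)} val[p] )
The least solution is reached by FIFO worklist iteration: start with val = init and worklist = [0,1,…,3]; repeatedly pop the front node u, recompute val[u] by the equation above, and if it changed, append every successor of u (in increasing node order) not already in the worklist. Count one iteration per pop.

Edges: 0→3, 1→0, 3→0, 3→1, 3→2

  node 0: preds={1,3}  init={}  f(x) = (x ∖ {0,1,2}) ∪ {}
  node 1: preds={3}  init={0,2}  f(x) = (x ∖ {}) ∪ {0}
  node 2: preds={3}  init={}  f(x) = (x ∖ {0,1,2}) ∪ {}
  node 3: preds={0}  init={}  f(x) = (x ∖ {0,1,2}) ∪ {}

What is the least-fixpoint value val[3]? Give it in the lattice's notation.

{}

Trace (4 dequeues):
  [1] u=0 | in {0,2} | out {} | ==
  [2] u=1 | in {} | out {0,2} | ==
  [3] u=2 | in {} | out {} | ==
  [4] u=3 | in {} | out {} | ==

Converged values:
  [0] {}
  [1] {0,2}
  [2] {}
  [3] {}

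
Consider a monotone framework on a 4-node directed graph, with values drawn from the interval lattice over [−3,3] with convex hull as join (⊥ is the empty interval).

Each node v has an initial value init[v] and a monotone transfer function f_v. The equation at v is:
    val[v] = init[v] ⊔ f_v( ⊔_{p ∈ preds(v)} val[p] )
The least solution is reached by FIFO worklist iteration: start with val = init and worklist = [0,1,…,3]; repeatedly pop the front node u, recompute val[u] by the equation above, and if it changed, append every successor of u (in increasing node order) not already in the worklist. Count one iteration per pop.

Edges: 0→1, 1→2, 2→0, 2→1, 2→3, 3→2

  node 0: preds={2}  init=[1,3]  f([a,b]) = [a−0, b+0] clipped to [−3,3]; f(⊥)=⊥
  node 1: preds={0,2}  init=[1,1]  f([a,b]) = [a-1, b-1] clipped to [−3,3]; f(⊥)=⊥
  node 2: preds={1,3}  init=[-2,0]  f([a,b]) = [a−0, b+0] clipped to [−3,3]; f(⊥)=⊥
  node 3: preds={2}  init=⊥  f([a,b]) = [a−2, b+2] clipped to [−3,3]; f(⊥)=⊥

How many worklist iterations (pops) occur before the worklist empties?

10

Worklist (10 pops):
  #1 pop 0: in=[-2,0] → [-2,3] (was [1,3]); enqueue []
  #2 pop 1: in=[-2,3] → [-3,2] (was [1,1]); enqueue []
  #3 pop 2: in=[-3,2] → [-3,2] (was [-2,0]); enqueue [0,1]
  #4 pop 3: in=[-3,2] → [-3,3] (was ⊥); enqueue [2]
  #5 pop 0: in=[-3,2] → [-3,3] (was [-2,3]); enqueue []
  #6 pop 1: in=[-3,3] → [-3,2] (no change)
  #7 pop 2: in=[-3,3] → [-3,3] (was [-3,2]); enqueue [0,1,3]
  #8 pop 0: in=[-3,3] → [-3,3] (no change)
  #9 pop 1: in=[-3,3] → [-3,2] (no change)
  #10 pop 3: in=[-3,3] → [-3,3] (no change)

Fixpoint:
  val[0] = [-3,3]
  val[1] = [-3,2]
  val[2] = [-3,3]
  val[3] = [-3,3]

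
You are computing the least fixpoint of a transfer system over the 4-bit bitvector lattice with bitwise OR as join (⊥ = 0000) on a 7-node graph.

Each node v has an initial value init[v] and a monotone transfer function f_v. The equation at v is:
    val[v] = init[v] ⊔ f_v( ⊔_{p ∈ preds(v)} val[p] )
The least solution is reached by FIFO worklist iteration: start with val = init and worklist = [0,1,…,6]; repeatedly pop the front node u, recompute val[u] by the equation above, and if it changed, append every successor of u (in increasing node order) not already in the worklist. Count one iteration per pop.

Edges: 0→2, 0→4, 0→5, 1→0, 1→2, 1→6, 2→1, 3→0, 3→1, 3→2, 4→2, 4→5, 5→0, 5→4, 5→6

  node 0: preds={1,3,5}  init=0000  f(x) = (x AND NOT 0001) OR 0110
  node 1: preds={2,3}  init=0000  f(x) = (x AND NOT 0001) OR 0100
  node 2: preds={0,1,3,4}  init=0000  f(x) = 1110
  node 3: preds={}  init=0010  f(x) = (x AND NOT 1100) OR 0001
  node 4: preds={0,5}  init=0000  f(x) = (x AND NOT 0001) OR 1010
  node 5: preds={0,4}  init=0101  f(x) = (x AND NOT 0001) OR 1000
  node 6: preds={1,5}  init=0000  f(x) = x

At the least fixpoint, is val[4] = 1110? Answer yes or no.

yes

Trace (14 dequeues):
  [1] u=0 | in 0111 | out 0110 | prev 0000 | push {}
  [2] u=1 | in 0010 | out 0110 | prev 0000 | push {0}
  [3] u=2 | in 0110 | out 1110 | prev 0000 | push {1}
  [4] u=3 | in 0000 | out 0011 | prev 0010 | push {2}
  [5] u=4 | in 0111 | out 1110 | prev 0000 | push {}
  [6] u=5 | in 1110 | out 1111 | prev 0101 | push {4}
  [7] u=6 | in 1111 | out 1111 | prev 0000 | push {}
  [8] u=0 | in 1111 | out 1110 | prev 0110 | push {5}
  [9] u=1 | in 1111 | out 1110 | prev 0110 | push {0,6}
  [10] u=2 | in 1111 | out 1110 | ==
  [11] u=4 | in 1111 | out 1110 | ==
  [12] u=5 | in 1110 | out 1111 | ==
  [13] u=0 | in 1111 | out 1110 | ==
  [14] u=6 | in 1111 | out 1111 | ==

Converged values:
  [0] 1110
  [1] 1110
  [2] 1110
  [3] 0011
  [4] 1110
  [5] 1111
  [6] 1111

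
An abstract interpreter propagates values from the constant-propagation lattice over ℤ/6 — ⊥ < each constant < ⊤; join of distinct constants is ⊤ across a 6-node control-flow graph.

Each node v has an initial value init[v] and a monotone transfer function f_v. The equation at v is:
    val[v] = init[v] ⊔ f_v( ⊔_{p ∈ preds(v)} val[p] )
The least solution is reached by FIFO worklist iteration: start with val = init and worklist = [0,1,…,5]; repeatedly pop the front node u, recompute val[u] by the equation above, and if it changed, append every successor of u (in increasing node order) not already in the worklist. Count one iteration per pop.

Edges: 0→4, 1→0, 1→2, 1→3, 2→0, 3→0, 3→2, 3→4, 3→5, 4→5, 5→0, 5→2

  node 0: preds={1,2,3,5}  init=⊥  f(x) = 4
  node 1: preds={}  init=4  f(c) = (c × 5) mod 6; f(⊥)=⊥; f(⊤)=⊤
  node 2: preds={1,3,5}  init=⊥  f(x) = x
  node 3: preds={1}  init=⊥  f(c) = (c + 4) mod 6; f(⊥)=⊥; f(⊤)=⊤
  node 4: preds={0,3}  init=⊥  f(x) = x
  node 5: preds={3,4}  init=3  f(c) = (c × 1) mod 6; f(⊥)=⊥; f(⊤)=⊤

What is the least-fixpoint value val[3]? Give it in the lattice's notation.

2

Worklist (8 pops):
  #1 pop 0: in=⊤ → 4 (was ⊥); enqueue []
  #2 pop 1: in=⊥ → 4 (no change)
  #3 pop 2: in=⊤ → ⊤ (was ⊥); enqueue [0]
  #4 pop 3: in=4 → 2 (was ⊥); enqueue [2]
  #5 pop 4: in=⊤ → ⊤ (was ⊥); enqueue []
  #6 pop 5: in=⊤ → ⊤ (was 3); enqueue []
  #7 pop 0: in=⊤ → 4 (no change)
  #8 pop 2: in=⊤ → ⊤ (no change)

Fixpoint:
  val[0] = 4
  val[1] = 4
  val[2] = ⊤
  val[3] = 2
  val[4] = ⊤
  val[5] = ⊤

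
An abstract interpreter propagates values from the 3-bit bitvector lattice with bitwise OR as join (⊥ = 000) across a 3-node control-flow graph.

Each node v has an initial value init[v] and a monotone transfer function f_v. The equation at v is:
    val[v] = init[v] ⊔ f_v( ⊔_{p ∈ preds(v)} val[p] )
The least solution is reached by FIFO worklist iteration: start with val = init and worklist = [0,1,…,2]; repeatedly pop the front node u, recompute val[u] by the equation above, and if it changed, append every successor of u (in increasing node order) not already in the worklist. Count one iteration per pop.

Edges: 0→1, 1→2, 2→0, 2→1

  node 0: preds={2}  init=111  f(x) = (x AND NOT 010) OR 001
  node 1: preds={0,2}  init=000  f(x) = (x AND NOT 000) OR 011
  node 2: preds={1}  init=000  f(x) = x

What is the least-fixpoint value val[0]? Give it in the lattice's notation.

111

Worklist (5 pops):
  #1 pop 0: in=000 → 111 (no change)
  #2 pop 1: in=111 → 111 (was 000); enqueue []
  #3 pop 2: in=111 → 111 (was 000); enqueue [0,1]
  #4 pop 0: in=111 → 111 (no change)
  #5 pop 1: in=111 → 111 (no change)

Fixpoint:
  val[0] = 111
  val[1] = 111
  val[2] = 111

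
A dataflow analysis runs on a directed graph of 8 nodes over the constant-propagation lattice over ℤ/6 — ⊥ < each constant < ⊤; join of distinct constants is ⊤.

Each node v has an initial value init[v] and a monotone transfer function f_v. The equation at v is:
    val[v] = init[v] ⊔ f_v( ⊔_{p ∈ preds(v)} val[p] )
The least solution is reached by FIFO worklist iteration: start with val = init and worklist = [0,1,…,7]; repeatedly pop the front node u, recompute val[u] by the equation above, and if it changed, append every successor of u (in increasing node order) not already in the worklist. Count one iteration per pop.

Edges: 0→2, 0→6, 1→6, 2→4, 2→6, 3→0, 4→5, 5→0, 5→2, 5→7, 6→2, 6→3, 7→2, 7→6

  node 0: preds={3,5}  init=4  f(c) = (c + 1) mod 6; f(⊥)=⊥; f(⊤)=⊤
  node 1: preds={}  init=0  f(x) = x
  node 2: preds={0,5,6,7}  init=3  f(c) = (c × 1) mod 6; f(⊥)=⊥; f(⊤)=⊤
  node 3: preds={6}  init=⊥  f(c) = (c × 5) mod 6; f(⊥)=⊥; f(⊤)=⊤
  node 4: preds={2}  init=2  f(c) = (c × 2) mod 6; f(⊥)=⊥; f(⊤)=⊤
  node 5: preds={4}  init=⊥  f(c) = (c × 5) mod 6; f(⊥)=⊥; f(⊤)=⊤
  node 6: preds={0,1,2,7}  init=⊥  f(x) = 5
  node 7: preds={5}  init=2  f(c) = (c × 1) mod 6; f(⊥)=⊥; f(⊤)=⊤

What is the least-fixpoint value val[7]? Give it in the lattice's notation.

Iteration log — 13 steps:
  step 1. node 0  ⊔preds=⊥  new=4  stable
  step 2. node 1  ⊔preds=⊥  new=0  stable
  step 3. node 2  ⊔preds=⊤  new=⊤  old=3  +wl: 
  step 4. node 3  ⊔preds=⊥  new=⊥  stable
  step 5. node 4  ⊔preds=⊤  new=⊤  old=2  +wl: 
  step 6. node 5  ⊔preds=⊤  new=⊤  old=⊥  +wl: 0,2
  step 7. node 6  ⊔preds=⊤  new=5  old=⊥  +wl: 3
  step 8. node 7  ⊔preds=⊤  new=⊤  old=2  +wl: 6
  step 9. node 0  ⊔preds=⊤  new=⊤  old=4  +wl: 
  step 10. node 2  ⊔preds=⊤  new=⊤  stable
  step 11. node 3  ⊔preds=5  new=1  old=⊥  +wl: 0
  step 12. node 6  ⊔preds=⊤  new=5  stable
  step 13. node 0  ⊔preds=⊤  new=⊤  stable

Least fixpoint reached:
  node 0: ⊤
  node 1: 0
  node 2: ⊤
  node 3: 1
  node 4: ⊤
  node 5: ⊤
  node 6: 5
  node 7: ⊤

⊤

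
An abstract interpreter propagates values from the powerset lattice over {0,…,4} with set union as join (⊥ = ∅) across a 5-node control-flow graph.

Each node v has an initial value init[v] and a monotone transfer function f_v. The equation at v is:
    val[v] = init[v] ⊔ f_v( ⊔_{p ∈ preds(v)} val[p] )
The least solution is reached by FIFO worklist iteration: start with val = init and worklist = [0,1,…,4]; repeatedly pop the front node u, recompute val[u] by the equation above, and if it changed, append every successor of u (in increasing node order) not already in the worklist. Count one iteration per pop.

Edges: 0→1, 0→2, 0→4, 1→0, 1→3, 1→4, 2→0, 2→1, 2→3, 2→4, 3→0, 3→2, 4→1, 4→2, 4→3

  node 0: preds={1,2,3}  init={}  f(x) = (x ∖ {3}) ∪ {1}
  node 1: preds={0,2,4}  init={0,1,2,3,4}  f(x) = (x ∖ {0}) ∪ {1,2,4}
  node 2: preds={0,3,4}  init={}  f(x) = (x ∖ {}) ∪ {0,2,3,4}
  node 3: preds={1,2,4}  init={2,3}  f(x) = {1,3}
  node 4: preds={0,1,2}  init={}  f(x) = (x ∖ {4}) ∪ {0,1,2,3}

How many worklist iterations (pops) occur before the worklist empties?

9

Trace (9 dequeues):
  [1] u=0 | in {0,1,2,3,4} | out {0,1,2,4} | prev {} | push {}
  [2] u=1 | in {0,1,2,4} | out {0,1,2,3,4} | ==
  [3] u=2 | in {0,1,2,3,4} | out {0,1,2,3,4} | prev {} | push {0,1}
  [4] u=3 | in {0,1,2,3,4} | out {1,2,3} | prev {2,3} | push {2}
  [5] u=4 | in {0,1,2,3,4} | out {0,1,2,3} | prev {} | push {3}
  [6] u=0 | in {0,1,2,3,4} | out {0,1,2,4} | ==
  [7] u=1 | in {0,1,2,3,4} | out {0,1,2,3,4} | ==
  [8] u=2 | in {0,1,2,3,4} | out {0,1,2,3,4} | ==
  [9] u=3 | in {0,1,2,3,4} | out {1,2,3} | ==

Converged values:
  [0] {0,1,2,4}
  [1] {0,1,2,3,4}
  [2] {0,1,2,3,4}
  [3] {1,2,3}
  [4] {0,1,2,3}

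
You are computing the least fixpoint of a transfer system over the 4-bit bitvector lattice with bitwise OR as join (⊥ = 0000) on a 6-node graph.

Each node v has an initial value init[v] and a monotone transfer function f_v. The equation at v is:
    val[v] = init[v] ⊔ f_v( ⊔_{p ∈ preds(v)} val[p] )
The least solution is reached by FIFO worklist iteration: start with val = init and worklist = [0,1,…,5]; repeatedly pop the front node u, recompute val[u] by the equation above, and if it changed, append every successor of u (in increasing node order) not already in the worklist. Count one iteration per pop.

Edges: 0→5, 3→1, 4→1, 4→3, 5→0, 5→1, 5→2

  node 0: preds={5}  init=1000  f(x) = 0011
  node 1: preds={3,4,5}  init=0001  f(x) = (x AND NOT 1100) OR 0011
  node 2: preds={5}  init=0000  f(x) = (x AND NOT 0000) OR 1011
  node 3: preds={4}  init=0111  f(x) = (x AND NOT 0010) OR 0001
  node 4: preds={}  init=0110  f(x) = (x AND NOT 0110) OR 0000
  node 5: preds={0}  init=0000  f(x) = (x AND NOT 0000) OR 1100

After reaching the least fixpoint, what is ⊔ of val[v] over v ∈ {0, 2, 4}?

1111

Worklist (9 pops):
  #1 pop 0: in=0000 → 1011 (was 1000); enqueue []
  #2 pop 1: in=0111 → 0011 (was 0001); enqueue []
  #3 pop 2: in=0000 → 1011 (was 0000); enqueue []
  #4 pop 3: in=0110 → 0111 (no change)
  #5 pop 4: in=0000 → 0110 (no change)
  #6 pop 5: in=1011 → 1111 (was 0000); enqueue [0,1,2]
  #7 pop 0: in=1111 → 1011 (no change)
  #8 pop 1: in=1111 → 0011 (no change)
  #9 pop 2: in=1111 → 1111 (was 1011); enqueue []

Fixpoint:
  val[0] = 1011
  val[1] = 0011
  val[2] = 1111
  val[3] = 0111
  val[4] = 0110
  val[5] = 1111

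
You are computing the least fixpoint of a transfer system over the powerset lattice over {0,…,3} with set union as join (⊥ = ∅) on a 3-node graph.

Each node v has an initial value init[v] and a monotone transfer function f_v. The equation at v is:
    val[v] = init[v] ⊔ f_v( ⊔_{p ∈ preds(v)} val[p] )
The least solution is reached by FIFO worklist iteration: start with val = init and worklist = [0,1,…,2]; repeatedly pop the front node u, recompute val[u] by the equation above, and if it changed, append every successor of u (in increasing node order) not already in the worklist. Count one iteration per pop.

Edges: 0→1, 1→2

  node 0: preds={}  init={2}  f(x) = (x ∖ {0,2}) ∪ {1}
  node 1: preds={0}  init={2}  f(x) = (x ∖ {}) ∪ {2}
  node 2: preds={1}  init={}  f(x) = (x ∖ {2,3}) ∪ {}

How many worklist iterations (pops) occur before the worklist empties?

Worklist (3 pops):
  #1 pop 0: in={} → {1,2} (was {2}); enqueue []
  #2 pop 1: in={1,2} → {1,2} (was {2}); enqueue []
  #3 pop 2: in={1,2} → {1} (was {}); enqueue []

Fixpoint:
  val[0] = {1,2}
  val[1] = {1,2}
  val[2] = {1}

3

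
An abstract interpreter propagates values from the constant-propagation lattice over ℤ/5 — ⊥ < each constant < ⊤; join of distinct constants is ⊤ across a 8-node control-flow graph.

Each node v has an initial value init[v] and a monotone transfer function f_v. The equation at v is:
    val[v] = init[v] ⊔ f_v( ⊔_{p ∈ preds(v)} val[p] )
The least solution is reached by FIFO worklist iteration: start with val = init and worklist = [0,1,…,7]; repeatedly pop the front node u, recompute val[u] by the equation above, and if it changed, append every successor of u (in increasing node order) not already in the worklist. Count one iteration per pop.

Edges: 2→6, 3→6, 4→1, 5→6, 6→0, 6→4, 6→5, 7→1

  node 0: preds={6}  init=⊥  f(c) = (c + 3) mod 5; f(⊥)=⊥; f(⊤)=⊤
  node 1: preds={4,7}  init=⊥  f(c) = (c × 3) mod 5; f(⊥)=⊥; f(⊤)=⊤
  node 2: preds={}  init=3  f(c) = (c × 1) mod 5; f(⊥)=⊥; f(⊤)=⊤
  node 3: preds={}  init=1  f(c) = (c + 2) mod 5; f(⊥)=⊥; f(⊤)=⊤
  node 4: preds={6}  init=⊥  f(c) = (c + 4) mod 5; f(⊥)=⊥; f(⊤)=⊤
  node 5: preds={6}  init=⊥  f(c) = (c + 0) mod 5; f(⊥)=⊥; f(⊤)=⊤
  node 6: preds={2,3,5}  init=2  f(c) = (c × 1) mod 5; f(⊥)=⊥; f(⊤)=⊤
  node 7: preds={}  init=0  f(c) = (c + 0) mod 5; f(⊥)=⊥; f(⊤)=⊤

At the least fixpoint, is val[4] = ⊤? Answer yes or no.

yes

Trace (14 dequeues):
  [1] u=0 | in 2 | out 0 | prev ⊥ | push {}
  [2] u=1 | in 0 | out 0 | prev ⊥ | push {}
  [3] u=2 | in ⊥ | out 3 | ==
  [4] u=3 | in ⊥ | out 1 | ==
  [5] u=4 | in 2 | out 1 | prev ⊥ | push {1}
  [6] u=5 | in 2 | out 2 | prev ⊥ | push {}
  [7] u=6 | in ⊤ | out ⊤ | prev 2 | push {0,4,5}
  [8] u=7 | in ⊥ | out 0 | ==
  [9] u=1 | in ⊤ | out ⊤ | prev 0 | push {}
  [10] u=0 | in ⊤ | out ⊤ | prev 0 | push {}
  [11] u=4 | in ⊤ | out ⊤ | prev 1 | push {1}
  [12] u=5 | in ⊤ | out ⊤ | prev 2 | push {6}
  [13] u=1 | in ⊤ | out ⊤ | ==
  [14] u=6 | in ⊤ | out ⊤ | ==

Converged values:
  [0] ⊤
  [1] ⊤
  [2] 3
  [3] 1
  [4] ⊤
  [5] ⊤
  [6] ⊤
  [7] 0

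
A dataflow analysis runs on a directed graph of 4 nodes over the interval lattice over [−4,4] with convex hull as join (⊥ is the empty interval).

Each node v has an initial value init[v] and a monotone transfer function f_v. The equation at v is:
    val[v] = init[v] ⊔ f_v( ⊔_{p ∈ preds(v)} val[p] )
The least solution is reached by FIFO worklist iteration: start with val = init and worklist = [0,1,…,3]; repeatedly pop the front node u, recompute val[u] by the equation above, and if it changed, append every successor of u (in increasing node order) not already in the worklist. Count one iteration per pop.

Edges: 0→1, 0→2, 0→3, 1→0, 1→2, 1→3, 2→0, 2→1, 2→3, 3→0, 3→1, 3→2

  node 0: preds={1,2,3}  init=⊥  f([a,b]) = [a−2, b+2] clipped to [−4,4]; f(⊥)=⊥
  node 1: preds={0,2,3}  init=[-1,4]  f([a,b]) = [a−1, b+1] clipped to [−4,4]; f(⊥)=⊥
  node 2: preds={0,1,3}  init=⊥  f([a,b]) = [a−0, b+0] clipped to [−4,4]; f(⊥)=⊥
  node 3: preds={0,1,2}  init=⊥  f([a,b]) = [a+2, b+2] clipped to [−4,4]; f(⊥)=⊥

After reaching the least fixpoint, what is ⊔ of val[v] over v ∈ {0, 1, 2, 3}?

[-4,4]

Worklist (8 pops):
  #1 pop 0: in=[-1,4] → [-3,4] (was ⊥); enqueue []
  #2 pop 1: in=[-3,4] → [-4,4] (was [-1,4]); enqueue [0]
  #3 pop 2: in=[-4,4] → [-4,4] (was ⊥); enqueue [1]
  #4 pop 3: in=[-4,4] → [-2,4] (was ⊥); enqueue [2]
  #5 pop 0: in=[-4,4] → [-4,4] (was [-3,4]); enqueue [3]
  #6 pop 1: in=[-4,4] → [-4,4] (no change)
  #7 pop 2: in=[-4,4] → [-4,4] (no change)
  #8 pop 3: in=[-4,4] → [-2,4] (no change)

Fixpoint:
  val[0] = [-4,4]
  val[1] = [-4,4]
  val[2] = [-4,4]
  val[3] = [-2,4]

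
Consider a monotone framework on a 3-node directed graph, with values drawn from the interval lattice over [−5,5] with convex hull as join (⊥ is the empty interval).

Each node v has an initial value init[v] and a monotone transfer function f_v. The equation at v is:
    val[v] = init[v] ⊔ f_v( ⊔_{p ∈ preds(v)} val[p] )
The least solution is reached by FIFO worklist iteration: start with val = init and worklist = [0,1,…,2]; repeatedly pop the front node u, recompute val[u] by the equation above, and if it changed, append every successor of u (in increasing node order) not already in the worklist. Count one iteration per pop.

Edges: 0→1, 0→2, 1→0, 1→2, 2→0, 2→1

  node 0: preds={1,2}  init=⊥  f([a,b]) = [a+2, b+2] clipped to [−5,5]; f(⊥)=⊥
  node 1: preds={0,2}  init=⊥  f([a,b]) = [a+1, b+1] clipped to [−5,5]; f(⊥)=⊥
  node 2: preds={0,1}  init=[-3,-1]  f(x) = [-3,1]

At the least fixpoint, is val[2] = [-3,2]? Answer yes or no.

Trace (9 dequeues):
  [1] u=0 | in [-3,-1] | out [-1,1] | prev ⊥ | push {}
  [2] u=1 | in [-3,1] | out [-2,2] | prev ⊥ | push {0}
  [3] u=2 | in [-2,2] | out [-3,1] | prev [-3,-1] | push {1}
  [4] u=0 | in [-3,2] | out [-1,4] | prev [-1,1] | push {2}
  [5] u=1 | in [-3,4] | out [-2,5] | prev [-2,2] | push {0}
  [6] u=2 | in [-2,5] | out [-3,1] | ==
  [7] u=0 | in [-3,5] | out [-1,5] | prev [-1,4] | push {1,2}
  [8] u=1 | in [-3,5] | out [-2,5] | ==
  [9] u=2 | in [-2,5] | out [-3,1] | ==

Converged values:
  [0] [-1,5]
  [1] [-2,5]
  [2] [-3,1]

no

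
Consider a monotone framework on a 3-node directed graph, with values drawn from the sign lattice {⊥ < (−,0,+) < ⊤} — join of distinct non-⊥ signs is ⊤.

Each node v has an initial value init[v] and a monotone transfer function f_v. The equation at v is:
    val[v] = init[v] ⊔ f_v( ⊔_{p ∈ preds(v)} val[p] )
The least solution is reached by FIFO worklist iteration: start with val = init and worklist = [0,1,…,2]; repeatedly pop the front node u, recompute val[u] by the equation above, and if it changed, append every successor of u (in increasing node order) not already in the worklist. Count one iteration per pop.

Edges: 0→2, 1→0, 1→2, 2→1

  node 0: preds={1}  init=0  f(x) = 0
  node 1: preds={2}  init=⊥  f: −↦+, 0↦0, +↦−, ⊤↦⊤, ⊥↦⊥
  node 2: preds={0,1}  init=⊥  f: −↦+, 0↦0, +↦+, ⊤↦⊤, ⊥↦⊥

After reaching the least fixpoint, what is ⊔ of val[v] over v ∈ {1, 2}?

0

Trace (6 dequeues):
  [1] u=0 | in ⊥ | out 0 | ==
  [2] u=1 | in ⊥ | out ⊥ | ==
  [3] u=2 | in 0 | out 0 | prev ⊥ | push {1}
  [4] u=1 | in 0 | out 0 | prev ⊥ | push {0,2}
  [5] u=0 | in 0 | out 0 | ==
  [6] u=2 | in 0 | out 0 | ==

Converged values:
  [0] 0
  [1] 0
  [2] 0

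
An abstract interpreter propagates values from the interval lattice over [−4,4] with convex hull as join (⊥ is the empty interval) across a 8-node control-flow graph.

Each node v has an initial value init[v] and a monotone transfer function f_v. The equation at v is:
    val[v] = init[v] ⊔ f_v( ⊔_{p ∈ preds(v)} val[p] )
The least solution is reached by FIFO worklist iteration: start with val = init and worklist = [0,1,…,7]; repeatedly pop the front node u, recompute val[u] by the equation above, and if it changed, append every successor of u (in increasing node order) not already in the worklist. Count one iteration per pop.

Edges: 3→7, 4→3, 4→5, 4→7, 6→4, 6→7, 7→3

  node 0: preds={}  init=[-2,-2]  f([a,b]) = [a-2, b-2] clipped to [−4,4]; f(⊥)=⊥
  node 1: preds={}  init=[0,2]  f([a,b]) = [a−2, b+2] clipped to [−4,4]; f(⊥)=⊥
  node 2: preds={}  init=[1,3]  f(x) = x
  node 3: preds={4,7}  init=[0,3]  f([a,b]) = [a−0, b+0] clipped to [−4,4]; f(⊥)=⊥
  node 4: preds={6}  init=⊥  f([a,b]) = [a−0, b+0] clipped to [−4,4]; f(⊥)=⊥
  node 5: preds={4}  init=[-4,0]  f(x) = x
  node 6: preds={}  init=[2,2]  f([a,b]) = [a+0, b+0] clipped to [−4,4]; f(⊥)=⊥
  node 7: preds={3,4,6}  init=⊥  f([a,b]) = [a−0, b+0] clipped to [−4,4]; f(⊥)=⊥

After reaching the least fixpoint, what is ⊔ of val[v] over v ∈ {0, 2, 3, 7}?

[-2,3]

Worklist (9 pops):
  #1 pop 0: in=⊥ → [-2,-2] (no change)
  #2 pop 1: in=⊥ → [0,2] (no change)
  #3 pop 2: in=⊥ → [1,3] (no change)
  #4 pop 3: in=⊥ → [0,3] (no change)
  #5 pop 4: in=[2,2] → [2,2] (was ⊥); enqueue [3]
  #6 pop 5: in=[2,2] → [-4,2] (was [-4,0]); enqueue []
  #7 pop 6: in=⊥ → [2,2] (no change)
  #8 pop 7: in=[0,3] → [0,3] (was ⊥); enqueue []
  #9 pop 3: in=[0,3] → [0,3] (no change)

Fixpoint:
  val[0] = [-2,-2]
  val[1] = [0,2]
  val[2] = [1,3]
  val[3] = [0,3]
  val[4] = [2,2]
  val[5] = [-4,2]
  val[6] = [2,2]
  val[7] = [0,3]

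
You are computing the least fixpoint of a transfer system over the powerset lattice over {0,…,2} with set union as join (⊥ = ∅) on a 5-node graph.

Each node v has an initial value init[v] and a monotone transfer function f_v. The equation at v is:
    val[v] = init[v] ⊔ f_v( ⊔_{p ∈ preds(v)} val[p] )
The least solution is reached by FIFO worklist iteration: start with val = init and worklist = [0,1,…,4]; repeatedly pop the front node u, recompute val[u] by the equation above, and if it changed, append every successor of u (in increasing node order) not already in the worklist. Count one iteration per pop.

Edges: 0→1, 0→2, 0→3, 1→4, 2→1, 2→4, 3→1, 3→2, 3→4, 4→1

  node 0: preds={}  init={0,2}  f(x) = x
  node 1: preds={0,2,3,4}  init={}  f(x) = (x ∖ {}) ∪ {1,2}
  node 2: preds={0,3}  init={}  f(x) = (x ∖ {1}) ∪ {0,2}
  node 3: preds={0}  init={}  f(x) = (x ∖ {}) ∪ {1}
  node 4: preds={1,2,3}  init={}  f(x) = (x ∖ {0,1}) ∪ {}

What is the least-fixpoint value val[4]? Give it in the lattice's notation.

{2}

Worklist (7 pops):
  #1 pop 0: in={} → {0,2} (no change)
  #2 pop 1: in={0,2} → {0,1,2} (was {}); enqueue []
  #3 pop 2: in={0,2} → {0,2} (was {}); enqueue [1]
  #4 pop 3: in={0,2} → {0,1,2} (was {}); enqueue [2]
  #5 pop 4: in={0,1,2} → {2} (was {}); enqueue []
  #6 pop 1: in={0,1,2} → {0,1,2} (no change)
  #7 pop 2: in={0,1,2} → {0,2} (no change)

Fixpoint:
  val[0] = {0,2}
  val[1] = {0,1,2}
  val[2] = {0,2}
  val[3] = {0,1,2}
  val[4] = {2}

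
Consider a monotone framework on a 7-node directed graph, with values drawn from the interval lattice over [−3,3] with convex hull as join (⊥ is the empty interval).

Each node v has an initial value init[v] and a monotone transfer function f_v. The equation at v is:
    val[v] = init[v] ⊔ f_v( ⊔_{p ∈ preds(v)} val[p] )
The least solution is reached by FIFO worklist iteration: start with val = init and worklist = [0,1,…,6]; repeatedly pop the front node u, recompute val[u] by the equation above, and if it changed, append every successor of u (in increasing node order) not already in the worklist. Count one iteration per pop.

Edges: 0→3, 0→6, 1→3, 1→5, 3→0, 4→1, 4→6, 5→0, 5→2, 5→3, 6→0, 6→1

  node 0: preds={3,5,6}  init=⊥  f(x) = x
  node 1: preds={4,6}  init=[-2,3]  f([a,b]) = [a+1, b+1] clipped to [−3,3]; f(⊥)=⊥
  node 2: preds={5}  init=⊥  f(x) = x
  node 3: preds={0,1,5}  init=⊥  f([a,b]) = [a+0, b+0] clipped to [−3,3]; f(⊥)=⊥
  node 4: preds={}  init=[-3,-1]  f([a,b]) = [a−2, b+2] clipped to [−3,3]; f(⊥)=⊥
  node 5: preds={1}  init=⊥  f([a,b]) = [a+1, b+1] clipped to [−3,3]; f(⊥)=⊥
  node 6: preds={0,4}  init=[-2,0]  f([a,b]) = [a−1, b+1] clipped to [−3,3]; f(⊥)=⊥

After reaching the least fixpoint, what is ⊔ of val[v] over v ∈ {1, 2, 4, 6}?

Trace (14 dequeues):
  [1] u=0 | in [-2,0] | out [-2,0] | prev ⊥ | push {}
  [2] u=1 | in [-3,0] | out [-2,3] | ==
  [3] u=2 | in ⊥ | out ⊥ | ==
  [4] u=3 | in [-2,3] | out [-2,3] | prev ⊥ | push {0}
  [5] u=4 | in ⊥ | out [-3,-1] | ==
  [6] u=5 | in [-2,3] | out [-1,3] | prev ⊥ | push {2,3}
  [7] u=6 | in [-3,0] | out [-3,1] | prev [-2,0] | push {1}
  [8] u=0 | in [-3,3] | out [-3,3] | prev [-2,0] | push {6}
  [9] u=2 | in [-1,3] | out [-1,3] | prev ⊥ | push {}
  [10] u=3 | in [-3,3] | out [-3,3] | prev [-2,3] | push {0}
  [11] u=1 | in [-3,1] | out [-2,3] | ==
  [12] u=6 | in [-3,3] | out [-3,3] | prev [-3,1] | push {1}
  [13] u=0 | in [-3,3] | out [-3,3] | ==
  [14] u=1 | in [-3,3] | out [-2,3] | ==

Converged values:
  [0] [-3,3]
  [1] [-2,3]
  [2] [-1,3]
  [3] [-3,3]
  [4] [-3,-1]
  [5] [-1,3]
  [6] [-3,3]

[-3,3]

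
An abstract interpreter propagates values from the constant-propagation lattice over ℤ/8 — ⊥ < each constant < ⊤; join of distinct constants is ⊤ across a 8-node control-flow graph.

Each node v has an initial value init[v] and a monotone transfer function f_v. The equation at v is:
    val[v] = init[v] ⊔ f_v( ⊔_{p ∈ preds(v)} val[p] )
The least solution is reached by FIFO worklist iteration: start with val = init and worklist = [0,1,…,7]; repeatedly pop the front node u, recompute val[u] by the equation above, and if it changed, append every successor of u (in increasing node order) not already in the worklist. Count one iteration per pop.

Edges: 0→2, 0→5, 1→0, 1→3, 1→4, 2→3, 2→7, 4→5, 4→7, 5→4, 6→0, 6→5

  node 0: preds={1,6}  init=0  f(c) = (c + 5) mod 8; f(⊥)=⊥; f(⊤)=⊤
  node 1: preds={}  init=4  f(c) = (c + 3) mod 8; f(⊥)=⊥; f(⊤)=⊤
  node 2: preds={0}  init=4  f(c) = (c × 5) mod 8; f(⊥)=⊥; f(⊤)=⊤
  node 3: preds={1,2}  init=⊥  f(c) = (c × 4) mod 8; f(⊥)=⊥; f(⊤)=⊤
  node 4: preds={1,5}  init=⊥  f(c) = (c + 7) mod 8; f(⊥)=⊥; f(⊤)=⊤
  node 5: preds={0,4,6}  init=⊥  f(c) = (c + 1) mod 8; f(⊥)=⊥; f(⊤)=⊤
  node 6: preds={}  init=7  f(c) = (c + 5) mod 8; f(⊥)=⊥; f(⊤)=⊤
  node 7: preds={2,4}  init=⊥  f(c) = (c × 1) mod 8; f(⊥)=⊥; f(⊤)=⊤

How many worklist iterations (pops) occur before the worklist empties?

11

Iteration log — 11 steps:
  step 1. node 0  ⊔preds=⊤  new=⊤  old=0  +wl: 
  step 2. node 1  ⊔preds=⊥  new=4  stable
  step 3. node 2  ⊔preds=⊤  new=⊤  old=4  +wl: 
  step 4. node 3  ⊔preds=⊤  new=⊤  old=⊥  +wl: 
  step 5. node 4  ⊔preds=4  new=3  old=⊥  +wl: 
  step 6. node 5  ⊔preds=⊤  new=⊤  old=⊥  +wl: 4
  step 7. node 6  ⊔preds=⊥  new=7  stable
  step 8. node 7  ⊔preds=⊤  new=⊤  old=⊥  +wl: 
  step 9. node 4  ⊔preds=⊤  new=⊤  old=3  +wl: 5,7
  step 10. node 5  ⊔preds=⊤  new=⊤  stable
  step 11. node 7  ⊔preds=⊤  new=⊤  stable

Least fixpoint reached:
  node 0: ⊤
  node 1: 4
  node 2: ⊤
  node 3: ⊤
  node 4: ⊤
  node 5: ⊤
  node 6: 7
  node 7: ⊤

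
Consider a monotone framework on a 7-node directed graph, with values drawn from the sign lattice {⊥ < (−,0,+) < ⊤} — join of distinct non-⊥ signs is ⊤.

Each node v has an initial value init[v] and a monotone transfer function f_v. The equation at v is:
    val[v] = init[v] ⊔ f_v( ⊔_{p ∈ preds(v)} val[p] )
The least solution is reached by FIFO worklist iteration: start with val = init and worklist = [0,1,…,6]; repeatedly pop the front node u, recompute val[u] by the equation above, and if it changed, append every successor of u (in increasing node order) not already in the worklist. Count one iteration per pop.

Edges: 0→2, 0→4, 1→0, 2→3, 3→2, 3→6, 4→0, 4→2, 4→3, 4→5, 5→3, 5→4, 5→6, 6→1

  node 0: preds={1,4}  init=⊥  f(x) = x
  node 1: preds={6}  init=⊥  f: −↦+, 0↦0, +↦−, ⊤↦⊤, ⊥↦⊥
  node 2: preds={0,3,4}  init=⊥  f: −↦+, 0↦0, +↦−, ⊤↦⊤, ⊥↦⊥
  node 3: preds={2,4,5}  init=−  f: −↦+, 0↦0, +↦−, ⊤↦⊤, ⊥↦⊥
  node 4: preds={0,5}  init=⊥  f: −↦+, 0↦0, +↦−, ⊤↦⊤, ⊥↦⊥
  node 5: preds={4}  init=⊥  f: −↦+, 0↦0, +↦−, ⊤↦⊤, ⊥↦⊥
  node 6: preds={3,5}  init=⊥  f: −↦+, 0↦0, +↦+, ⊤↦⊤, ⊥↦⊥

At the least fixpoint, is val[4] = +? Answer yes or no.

no

Worklist (26 pops):
  #1 pop 0: in=⊥ → ⊥ (no change)
  #2 pop 1: in=⊥ → ⊥ (no change)
  #3 pop 2: in=− → + (was ⊥); enqueue []
  #4 pop 3: in=+ → − (no change)
  #5 pop 4: in=⊥ → ⊥ (no change)
  #6 pop 5: in=⊥ → ⊥ (no change)
  #7 pop 6: in=− → + (was ⊥); enqueue [1]
  #8 pop 1: in=+ → − (was ⊥); enqueue [0]
  #9 pop 0: in=− → − (was ⊥); enqueue [2,4]
  #10 pop 2: in=− → + (no change)
  #11 pop 4: in=− → + (was ⊥); enqueue [0,2,3,5]
  #12 pop 0: in=⊤ → ⊤ (was −); enqueue [4]
  #13 pop 2: in=⊤ → ⊤ (was +); enqueue []
  #14 pop 3: in=⊤ → ⊤ (was −); enqueue [2,6]
  #15 pop 5: in=+ → − (was ⊥); enqueue [3]
  #16 pop 4: in=⊤ → ⊤ (was +); enqueue [0,5]
  #17 pop 2: in=⊤ → ⊤ (no change)
  #18 pop 6: in=⊤ → ⊤ (was +); enqueue [1]
  #19 pop 3: in=⊤ → ⊤ (no change)
  #20 pop 0: in=⊤ → ⊤ (no change)
  #21 pop 5: in=⊤ → ⊤ (was −); enqueue [3,4,6]
  #22 pop 1: in=⊤ → ⊤ (was −); enqueue [0]
  #23 pop 3: in=⊤ → ⊤ (no change)
  #24 pop 4: in=⊤ → ⊤ (no change)
  #25 pop 6: in=⊤ → ⊤ (no change)
  #26 pop 0: in=⊤ → ⊤ (no change)

Fixpoint:
  val[0] = ⊤
  val[1] = ⊤
  val[2] = ⊤
  val[3] = ⊤
  val[4] = ⊤
  val[5] = ⊤
  val[6] = ⊤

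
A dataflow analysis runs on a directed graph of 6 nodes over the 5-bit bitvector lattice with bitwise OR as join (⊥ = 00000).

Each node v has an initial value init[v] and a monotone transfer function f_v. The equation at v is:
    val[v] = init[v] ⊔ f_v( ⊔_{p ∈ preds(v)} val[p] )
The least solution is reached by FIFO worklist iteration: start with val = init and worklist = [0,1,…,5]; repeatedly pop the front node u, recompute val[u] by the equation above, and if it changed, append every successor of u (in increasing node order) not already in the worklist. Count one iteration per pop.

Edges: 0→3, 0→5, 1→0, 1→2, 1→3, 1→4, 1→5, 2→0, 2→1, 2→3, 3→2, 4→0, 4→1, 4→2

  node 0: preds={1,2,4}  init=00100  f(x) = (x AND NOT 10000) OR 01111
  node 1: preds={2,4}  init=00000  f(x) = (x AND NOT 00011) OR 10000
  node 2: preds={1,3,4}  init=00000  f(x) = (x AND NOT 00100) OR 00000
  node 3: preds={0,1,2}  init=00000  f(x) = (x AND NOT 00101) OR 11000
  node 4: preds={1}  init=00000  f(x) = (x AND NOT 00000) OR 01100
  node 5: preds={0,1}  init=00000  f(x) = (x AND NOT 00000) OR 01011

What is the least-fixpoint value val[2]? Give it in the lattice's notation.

Iteration log — 14 steps:
  step 1. node 0  ⊔preds=00000  new=01111  old=00100  +wl: 
  step 2. node 1  ⊔preds=00000  new=10000  old=00000  +wl: 0
  step 3. node 2  ⊔preds=10000  new=10000  old=00000  +wl: 1
  step 4. node 3  ⊔preds=11111  new=11010  old=00000  +wl: 2
  step 5. node 4  ⊔preds=10000  new=11100  old=00000  +wl: 
  step 6. node 5  ⊔preds=11111  new=11111  old=00000  +wl: 
  step 7. node 0  ⊔preds=11100  new=01111  stable
  step 8. node 1  ⊔preds=11100  new=11100  old=10000  +wl: 0,3,4,5
  step 9. node 2  ⊔preds=11110  new=11010  old=10000  +wl: 1
  step 10. node 0  ⊔preds=11110  new=01111  stable
  step 11. node 3  ⊔preds=11111  new=11010  stable
  step 12. node 4  ⊔preds=11100  new=11100  stable
  step 13. node 5  ⊔preds=11111  new=11111  stable
  step 14. node 1  ⊔preds=11110  new=11100  stable

Least fixpoint reached:
  node 0: 01111
  node 1: 11100
  node 2: 11010
  node 3: 11010
  node 4: 11100
  node 5: 11111

11010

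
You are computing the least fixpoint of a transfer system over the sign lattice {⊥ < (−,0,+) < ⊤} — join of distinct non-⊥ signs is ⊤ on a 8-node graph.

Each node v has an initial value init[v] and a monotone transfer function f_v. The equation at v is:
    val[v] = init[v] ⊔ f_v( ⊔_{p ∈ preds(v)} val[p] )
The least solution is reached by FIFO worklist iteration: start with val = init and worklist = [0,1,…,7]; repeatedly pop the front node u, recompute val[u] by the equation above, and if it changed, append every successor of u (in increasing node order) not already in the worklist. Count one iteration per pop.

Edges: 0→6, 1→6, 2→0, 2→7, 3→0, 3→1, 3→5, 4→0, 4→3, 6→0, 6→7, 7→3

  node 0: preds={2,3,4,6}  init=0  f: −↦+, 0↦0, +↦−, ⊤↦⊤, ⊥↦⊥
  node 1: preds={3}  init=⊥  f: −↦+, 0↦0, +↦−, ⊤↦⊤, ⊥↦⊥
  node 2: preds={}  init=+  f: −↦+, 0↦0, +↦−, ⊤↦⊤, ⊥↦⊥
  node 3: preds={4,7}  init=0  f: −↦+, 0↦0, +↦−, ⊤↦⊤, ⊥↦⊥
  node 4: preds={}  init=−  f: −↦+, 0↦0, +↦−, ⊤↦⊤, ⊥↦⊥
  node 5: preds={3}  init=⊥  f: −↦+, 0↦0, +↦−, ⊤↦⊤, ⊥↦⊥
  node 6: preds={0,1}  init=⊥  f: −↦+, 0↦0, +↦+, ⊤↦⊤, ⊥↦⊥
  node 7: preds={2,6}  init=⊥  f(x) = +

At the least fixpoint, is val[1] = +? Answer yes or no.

Iteration log — 12 steps:
  step 1. node 0  ⊔preds=⊤  new=⊤  old=0  +wl: 
  step 2. node 1  ⊔preds=0  new=0  old=⊥  +wl: 
  step 3. node 2  ⊔preds=⊥  new=+  stable
  step 4. node 3  ⊔preds=−  new=⊤  old=0  +wl: 0,1
  step 5. node 4  ⊔preds=⊥  new=−  stable
  step 6. node 5  ⊔preds=⊤  new=⊤  old=⊥  +wl: 
  step 7. node 6  ⊔preds=⊤  new=⊤  old=⊥  +wl: 
  step 8. node 7  ⊔preds=⊤  new=+  old=⊥  +wl: 3
  step 9. node 0  ⊔preds=⊤  new=⊤  stable
  step 10. node 1  ⊔preds=⊤  new=⊤  old=0  +wl: 6
  step 11. node 3  ⊔preds=⊤  new=⊤  stable
  step 12. node 6  ⊔preds=⊤  new=⊤  stable

Least fixpoint reached:
  node 0: ⊤
  node 1: ⊤
  node 2: +
  node 3: ⊤
  node 4: −
  node 5: ⊤
  node 6: ⊤
  node 7: +

no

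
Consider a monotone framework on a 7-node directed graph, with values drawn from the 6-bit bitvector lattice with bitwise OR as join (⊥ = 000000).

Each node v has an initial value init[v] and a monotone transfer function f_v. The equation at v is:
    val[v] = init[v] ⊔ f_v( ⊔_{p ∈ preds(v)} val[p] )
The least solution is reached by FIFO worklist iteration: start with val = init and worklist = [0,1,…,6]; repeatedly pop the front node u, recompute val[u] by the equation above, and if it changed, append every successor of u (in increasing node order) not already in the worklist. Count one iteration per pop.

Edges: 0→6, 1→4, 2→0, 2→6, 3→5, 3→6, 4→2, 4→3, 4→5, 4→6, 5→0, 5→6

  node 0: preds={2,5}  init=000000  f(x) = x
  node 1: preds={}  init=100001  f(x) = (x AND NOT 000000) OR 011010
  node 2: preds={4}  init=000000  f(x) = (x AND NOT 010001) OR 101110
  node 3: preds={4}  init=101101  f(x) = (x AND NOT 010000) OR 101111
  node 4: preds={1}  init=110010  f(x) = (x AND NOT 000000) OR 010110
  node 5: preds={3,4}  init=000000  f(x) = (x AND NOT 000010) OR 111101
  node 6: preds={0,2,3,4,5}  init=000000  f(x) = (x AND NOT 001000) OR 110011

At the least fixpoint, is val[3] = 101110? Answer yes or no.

Iteration log — 11 steps:
  step 1. node 0  ⊔preds=000000  new=000000  stable
  step 2. node 1  ⊔preds=000000  new=111011  old=100001  +wl: 
  step 3. node 2  ⊔preds=110010  new=101110  old=000000  +wl: 0
  step 4. node 3  ⊔preds=110010  new=101111  old=101101  +wl: 
  step 5. node 4  ⊔preds=111011  new=111111  old=110010  +wl: 2,3
  step 6. node 5  ⊔preds=111111  new=111101  old=000000  +wl: 
  step 7. node 6  ⊔preds=111111  new=110111  old=000000  +wl: 
  step 8. node 0  ⊔preds=111111  new=111111  old=000000  +wl: 6
  step 9. node 2  ⊔preds=111111  new=101110  stable
  step 10. node 3  ⊔preds=111111  new=101111  stable
  step 11. node 6  ⊔preds=111111  new=110111  stable

Least fixpoint reached:
  node 0: 111111
  node 1: 111011
  node 2: 101110
  node 3: 101111
  node 4: 111111
  node 5: 111101
  node 6: 110111

no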